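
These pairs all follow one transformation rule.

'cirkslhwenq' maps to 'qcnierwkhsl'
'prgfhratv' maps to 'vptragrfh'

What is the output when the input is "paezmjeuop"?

ppoaueezjm

What's happening: reverse the string, then take characters alternately from the front and the back (1st, last, 2nd, 2nd-last, ...).
On "paezmjeuop": the first step gives "pouejmzeap", and the second then gives "ppoaueezjm".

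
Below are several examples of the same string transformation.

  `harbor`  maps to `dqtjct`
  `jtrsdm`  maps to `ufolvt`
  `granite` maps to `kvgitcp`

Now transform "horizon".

bqpjqtk

In each case the input is transformed by: move the last 3 characters to the front (rotate right by 3), then shift every letter 2 places forward in the alphabet (wrapping around).
Working it through for "horizon": intermediate "zonhori", final "bqpjqtk".
(Check on "jtrsdm": → "sdmjtr" → "ufolvt" ✓)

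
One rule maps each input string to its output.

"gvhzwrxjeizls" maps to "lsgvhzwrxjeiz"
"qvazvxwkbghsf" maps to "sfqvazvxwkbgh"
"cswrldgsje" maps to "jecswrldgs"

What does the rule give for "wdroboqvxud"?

udwdroboqvx

Rule — move the last 2 characters to the front (rotate right by 2).
Doing the same to "wdroboqvxud": "udwdroboqvx".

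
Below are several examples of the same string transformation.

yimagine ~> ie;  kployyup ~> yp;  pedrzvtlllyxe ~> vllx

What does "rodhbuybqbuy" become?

Looking at the pairs, the operation is to keep every other character starting from the second (positions 2nd, 4th, 6th, ...), then delete the first 2 characters.
Starting from "rodhbuybqbuy": after the first operation, "ohubby"; after the second, "ubby".

ubby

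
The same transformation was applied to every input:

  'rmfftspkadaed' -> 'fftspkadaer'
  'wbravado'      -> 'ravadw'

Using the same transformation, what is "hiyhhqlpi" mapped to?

yhhqlph

The transformation: swap the first and last characters, then delete the first 2 characters.
"hiyhhqlpi" → "yhhqlph".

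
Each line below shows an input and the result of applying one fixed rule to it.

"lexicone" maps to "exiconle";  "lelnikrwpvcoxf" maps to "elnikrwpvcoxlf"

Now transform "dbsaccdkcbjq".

bsaccdkcbjdq

Rule — swap the first and last characters, then move the first character to the end.
For "dbsaccdkcbjq", step one produces "qbsaccdkcbjd"; step two turns that into "bsaccdkcbjdq".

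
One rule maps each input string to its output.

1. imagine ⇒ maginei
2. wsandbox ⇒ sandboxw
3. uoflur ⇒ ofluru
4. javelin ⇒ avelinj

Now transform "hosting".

ostingh

The rule is to move the first character to the end.
"hosting" → "ostingh".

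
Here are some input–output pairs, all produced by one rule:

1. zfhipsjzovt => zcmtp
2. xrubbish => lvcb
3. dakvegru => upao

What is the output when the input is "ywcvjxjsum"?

The rule is to keep every other character starting from the second (positions 2nd, 4th, 6th, ...), then shift every letter 6 places backward in the alphabet (wrapping around).
Starting from "ywcvjxjsum": after the first operation, "wvxsm"; after the second, "qprmg".

qprmg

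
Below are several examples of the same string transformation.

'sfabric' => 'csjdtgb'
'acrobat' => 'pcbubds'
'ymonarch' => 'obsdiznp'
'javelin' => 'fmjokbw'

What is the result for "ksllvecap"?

mwfdbqltm

The rule is to shift every letter 1 place forward in the alphabet (wrapping around), then move the first 3 characters to the end (rotate left by 3).
Doing the same to "ksllvecap": "mwfdbqltm".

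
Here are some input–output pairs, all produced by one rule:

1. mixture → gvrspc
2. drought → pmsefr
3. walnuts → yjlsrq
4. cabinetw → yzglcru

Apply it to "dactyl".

yarwj

In each case the input is transformed by: shift every letter 2 places backward in the alphabet (wrapping around), then delete the first character.
So "dactyl" becomes "yarwj".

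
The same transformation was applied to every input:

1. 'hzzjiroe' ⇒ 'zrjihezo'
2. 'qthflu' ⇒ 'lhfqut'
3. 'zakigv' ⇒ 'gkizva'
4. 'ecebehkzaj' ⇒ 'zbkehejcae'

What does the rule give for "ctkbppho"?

The rule is to take characters alternately from the front and the back (1st, last, 2nd, 2nd-last, ...), then swap the front and back halves of the string.
On "ctkbppho": the first step gives "cothkpbp", and the second then gives "kpbpcoth".

kpbpcoth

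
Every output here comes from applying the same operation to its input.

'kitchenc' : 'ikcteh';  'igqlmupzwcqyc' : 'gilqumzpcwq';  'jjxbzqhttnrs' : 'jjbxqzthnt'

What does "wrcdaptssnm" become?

rwdcpasts

Looking at the pairs, the operation is to delete the last 2 characters, then swap each adjacent pair of characters (1↔2, 3↔4, ...).
On "wrcdaptssnm": the first step gives "wrcdaptss", and the second then gives "rwdcpasts".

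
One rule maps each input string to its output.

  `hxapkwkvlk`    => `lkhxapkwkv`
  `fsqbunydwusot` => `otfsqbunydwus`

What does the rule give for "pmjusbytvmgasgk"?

gkpmjusbytvmgas

Looking at the pairs, the operation is to move the last 2 characters to the front (rotate right by 2).
Doing the same to "pmjusbytvmgasgk": "gkpmjusbytvmgas".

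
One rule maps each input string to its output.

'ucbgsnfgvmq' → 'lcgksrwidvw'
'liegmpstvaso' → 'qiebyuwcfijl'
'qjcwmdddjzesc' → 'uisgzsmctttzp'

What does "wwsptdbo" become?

tremmifj

In each case the input is transformed by: move the last 3 characters to the front (rotate right by 3), then shift every letter 10 places backward in the alphabet (wrapping around).
For "wwsptdbo", step one produces "dbowwspt"; step two turns that into "tremmifj".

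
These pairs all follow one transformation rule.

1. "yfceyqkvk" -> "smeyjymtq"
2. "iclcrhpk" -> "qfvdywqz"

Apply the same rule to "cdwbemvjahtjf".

psajxovhxtqrk

What's happening: move the first 3 characters to the end (rotate left by 3), then shift every letter 12 places backward in the alphabet (wrapping around).
Working it through for "cdwbemvjahtjf": intermediate "bemvjahtjfcdw", final "psajxovhxtqrk".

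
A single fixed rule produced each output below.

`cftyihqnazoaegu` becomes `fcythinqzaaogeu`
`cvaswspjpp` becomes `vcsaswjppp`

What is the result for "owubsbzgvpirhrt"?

Rule — swap each adjacent pair of characters (1↔2, 3↔4, ...).
"owubsbzgvpirhrt" → "wobubsgzpvrirht".

wobubsgzpvrirht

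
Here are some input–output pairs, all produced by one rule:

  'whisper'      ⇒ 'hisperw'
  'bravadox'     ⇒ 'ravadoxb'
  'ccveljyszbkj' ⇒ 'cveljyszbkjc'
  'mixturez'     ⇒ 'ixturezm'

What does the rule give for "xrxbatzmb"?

rxbatzmbx

The pattern: move the first character to the end.
So "xrxbatzmb" becomes "rxbatzmbx".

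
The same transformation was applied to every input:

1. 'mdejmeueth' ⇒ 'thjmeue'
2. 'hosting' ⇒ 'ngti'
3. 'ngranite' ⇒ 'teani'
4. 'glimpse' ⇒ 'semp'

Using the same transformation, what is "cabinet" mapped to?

etin

Each output is the input with this applied: delete the first 3 characters, then move the last 2 characters to the front (rotate right by 2).
Working it through for "cabinet": intermediate "inet", final "etin".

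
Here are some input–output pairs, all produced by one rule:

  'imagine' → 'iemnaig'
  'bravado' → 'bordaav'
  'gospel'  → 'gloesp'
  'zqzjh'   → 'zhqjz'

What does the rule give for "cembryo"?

coeymrb

Looking at the pairs, the operation is to take characters alternately from the front and the back (1st, last, 2nd, 2nd-last, ...).
Applying that to "cembryo" gives "coeymrb".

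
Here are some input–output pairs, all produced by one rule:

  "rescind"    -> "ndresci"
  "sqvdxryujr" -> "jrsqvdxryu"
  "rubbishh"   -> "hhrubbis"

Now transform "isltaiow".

owisltai

The transformation: move the last 2 characters to the front (rotate right by 2).
Doing the same to "isltaiow": "owisltai".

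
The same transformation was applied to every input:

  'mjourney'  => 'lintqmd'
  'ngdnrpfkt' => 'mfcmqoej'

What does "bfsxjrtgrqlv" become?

In each case the input is transformed by: delete the last character, then shift every letter 1 place backward in the alphabet (wrapping around).
Working it through for "bfsxjrtgrqlv": intermediate "bfsxjrtgrql", final "aerwiqsfqpk".

aerwiqsfqpk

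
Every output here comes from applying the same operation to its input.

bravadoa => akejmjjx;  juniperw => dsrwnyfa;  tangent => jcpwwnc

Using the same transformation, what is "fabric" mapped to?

joaklr

Looking at the pairs, the operation is to shift every letter 9 places forward in the alphabet (wrapping around), then swap each adjacent pair of characters (1↔2, 3↔4, ...).
Doing the same to "fabric": "joaklr".
(Check on "tangent": → "cjwpnwc" → "jcpwwnc" ✓)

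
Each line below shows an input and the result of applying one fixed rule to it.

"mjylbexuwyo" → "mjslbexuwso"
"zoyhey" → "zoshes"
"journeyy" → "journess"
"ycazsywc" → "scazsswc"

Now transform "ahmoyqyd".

The transformation: replace every "y" with "s".
For "ahmoyqyd" the result is "ahmosqsd".

ahmosqsd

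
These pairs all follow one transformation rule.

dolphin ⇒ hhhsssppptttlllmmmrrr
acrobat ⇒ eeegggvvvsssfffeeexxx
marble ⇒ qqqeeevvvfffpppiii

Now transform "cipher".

Rule — repeat every character 3 times, then shift every letter 4 places forward in the alphabet (wrapping around).
Working it through for "cipher": intermediate "ccciiippphhheeerrr", final "gggmmmtttllliiivvv".

gggmmmtttllliiivvv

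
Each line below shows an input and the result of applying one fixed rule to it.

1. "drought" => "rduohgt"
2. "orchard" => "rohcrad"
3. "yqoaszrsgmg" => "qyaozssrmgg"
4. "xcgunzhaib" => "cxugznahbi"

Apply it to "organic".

roaginc

In each case the input is transformed by: swap each adjacent pair of characters (1↔2, 3↔4, ...).
Applying that to "organic" gives "roaginc".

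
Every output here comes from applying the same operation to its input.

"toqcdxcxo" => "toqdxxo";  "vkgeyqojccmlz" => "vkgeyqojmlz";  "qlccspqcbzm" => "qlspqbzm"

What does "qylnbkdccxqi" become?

qylnbkdxqi

Looking at the pairs, the operation is to remove every "c".
On "qylnbkdccxqi" that produces "qylnbkdxqi".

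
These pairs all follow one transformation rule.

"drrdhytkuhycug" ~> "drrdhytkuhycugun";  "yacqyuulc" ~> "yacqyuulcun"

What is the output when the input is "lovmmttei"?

lovmmtteiun

The pattern: append "un".
Applying that to "lovmmttei" gives "lovmmtteiun".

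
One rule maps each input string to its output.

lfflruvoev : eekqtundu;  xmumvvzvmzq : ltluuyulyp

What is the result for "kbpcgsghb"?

aobfrfga

The rule is to shift every letter 1 place backward in the alphabet (wrapping around), then delete the first character.
Doing the same to "kbpcgsghb": "aobfrfga".
(Check on "xmumvvzvmzq": → "wltluuyulyp" → "ltluuyulyp" ✓)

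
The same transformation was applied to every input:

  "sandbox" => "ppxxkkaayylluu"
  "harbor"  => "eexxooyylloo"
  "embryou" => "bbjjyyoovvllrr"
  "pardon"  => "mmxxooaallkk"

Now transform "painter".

mmxxffkkqqbboo

The rule is to shift every letter 3 places backward in the alphabet (wrapping around), then double every character.
On "painter": the first step gives "mxfkqbo", and the second then gives "mmxxffkkqqbboo".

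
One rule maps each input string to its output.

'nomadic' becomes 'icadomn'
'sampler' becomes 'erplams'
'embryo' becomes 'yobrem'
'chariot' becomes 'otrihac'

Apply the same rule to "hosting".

The transformation: reverse the string, then swap each adjacent pair of characters (1↔2, 3↔4, ...).
On "hosting" that produces "ngtiosh".
(Check on "chariot": → "toirahc" → "otrihac" ✓)

ngtiosh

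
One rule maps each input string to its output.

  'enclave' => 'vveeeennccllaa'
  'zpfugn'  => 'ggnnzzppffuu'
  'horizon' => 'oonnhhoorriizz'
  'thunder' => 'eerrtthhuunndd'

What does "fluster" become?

In each case the input is transformed by: move the last 2 characters to the front (rotate right by 2), then double every character.
"fluster" → "erflust" → "eerrfflluusstt".

eerrfflluusstt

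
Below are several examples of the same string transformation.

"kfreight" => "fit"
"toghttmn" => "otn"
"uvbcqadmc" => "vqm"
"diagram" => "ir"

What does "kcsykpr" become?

ck

What's happening: keep one character in every 3, starting at position 2 (positions 2nd, 5th, 8th, ...).
So "kcsykpr" becomes "ck".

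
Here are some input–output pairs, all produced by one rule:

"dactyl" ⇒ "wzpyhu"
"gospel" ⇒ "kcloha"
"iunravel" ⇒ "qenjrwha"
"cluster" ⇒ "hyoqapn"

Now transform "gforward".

bcnkwszn

In each case the input is transformed by: shift every letter 4 places backward in the alphabet (wrapping around), then swap each adjacent pair of characters (1↔2, 3↔4, ...).
On "gforward" that produces "bcnkwszn".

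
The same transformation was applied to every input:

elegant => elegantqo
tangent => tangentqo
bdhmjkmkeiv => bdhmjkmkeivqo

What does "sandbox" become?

sandboxqo

Looking at the pairs, the operation is to append "qo".
Doing the same to "sandbox": "sandboxqo".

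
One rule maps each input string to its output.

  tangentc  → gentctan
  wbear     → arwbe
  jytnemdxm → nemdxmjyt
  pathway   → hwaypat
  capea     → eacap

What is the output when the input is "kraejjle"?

Rule — move the first 3 characters to the end (rotate left by 3).
On "kraejjle" that produces "ejjlekra".

ejjlekra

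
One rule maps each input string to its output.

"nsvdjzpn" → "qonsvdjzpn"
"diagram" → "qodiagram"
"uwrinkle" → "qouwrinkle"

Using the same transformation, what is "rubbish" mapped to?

qorubbish

The rule is to prepend "qo".
Applying that to "rubbish" gives "qorubbish".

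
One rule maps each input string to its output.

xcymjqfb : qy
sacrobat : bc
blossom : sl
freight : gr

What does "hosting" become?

What's happening: reverse the string, then keep one character in every 3, starting at position 3 (positions 3rd, 6th, 9th, ...).
Working it through for "hosting": intermediate "gnitsoh", final "io".

io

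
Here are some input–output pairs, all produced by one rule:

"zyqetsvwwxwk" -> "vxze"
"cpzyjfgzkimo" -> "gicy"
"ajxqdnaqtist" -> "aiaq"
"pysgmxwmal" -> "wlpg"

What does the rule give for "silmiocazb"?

The transformation: keep one character in every 3, starting at position 1 (positions 1st, 4th, 7th, ...), then swap the front and back halves of the string.
"silmiocazb" → "smcb" → "cbsm".

cbsm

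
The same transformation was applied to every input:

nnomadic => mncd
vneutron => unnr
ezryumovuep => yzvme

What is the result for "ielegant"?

Each output is the input with this applied: keep every other character starting from the second (positions 2nd, 4th, 6th, ...), then swap each adjacent pair of characters (1↔2, 3↔4, ...).
Working it through for "ielegant": intermediate "eeat", final "eeta".
(Check on "ezryumovuep": → "zymve" → "yzvme" ✓)

eeta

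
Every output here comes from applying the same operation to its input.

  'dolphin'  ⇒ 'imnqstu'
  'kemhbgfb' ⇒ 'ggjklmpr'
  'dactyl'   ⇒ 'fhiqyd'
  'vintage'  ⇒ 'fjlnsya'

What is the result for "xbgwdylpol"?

gilqqtubcd

The rule is to sort the characters into alphabetical order, then shift every letter 5 places forward in the alphabet (wrapping around).
Working it through for "xbgwdylpol": intermediate "bdgllopwxy", final "gilqqtubcd".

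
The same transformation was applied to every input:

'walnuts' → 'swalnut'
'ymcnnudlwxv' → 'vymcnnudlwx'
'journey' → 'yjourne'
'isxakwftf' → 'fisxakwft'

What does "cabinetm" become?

Looking at the pairs, the operation is to move the last character to the front.
Doing the same to "cabinetm": "mcabinet".

mcabinet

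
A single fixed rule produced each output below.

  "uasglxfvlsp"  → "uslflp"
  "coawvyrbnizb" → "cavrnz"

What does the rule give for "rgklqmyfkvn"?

In each case the input is transformed by: keep every other character starting from the first (positions 1st, 3rd, 5th, ...).
On "rgklqmyfkvn" that produces "rkqykn".

rkqykn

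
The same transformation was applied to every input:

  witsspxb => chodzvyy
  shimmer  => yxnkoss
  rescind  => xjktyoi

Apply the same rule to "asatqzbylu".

gayrgezhwf

The transformation: shift every letter 6 places forward in the alphabet (wrapping around), then take characters alternately from the front and the back (1st, last, 2nd, 2nd-last, ...).
Working it through for "asatqzbylu": intermediate "gygzwfhera", final "gayrgezhwf".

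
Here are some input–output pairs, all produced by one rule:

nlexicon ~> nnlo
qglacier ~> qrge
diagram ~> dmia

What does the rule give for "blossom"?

bmlo

Each output is the input with this applied: take characters alternately from the front and the back (1st, last, 2nd, 2nd-last, ...), then keep only the first 4 characters.
On "blossom": the first step gives "bmlooss", and the second then gives "bmlo".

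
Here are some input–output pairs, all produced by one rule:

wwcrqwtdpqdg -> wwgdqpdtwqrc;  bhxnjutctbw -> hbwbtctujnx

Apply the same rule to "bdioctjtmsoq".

The transformation: reverse the string, then move the last 2 characters to the front (rotate right by 2).
Applying that to "bdioctjtmsoq" gives "dbqosmtjtcoi".

dbqosmtjtcoi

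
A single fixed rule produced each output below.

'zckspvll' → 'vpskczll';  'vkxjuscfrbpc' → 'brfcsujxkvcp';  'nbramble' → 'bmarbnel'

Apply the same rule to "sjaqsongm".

The rule is to move the last 2 characters to the front (rotate right by 2), then reverse the string.
For "sjaqsongm" the result is "nosqajsmg".
(Check on "vkxjuscfrbpc": → "pcvkxjuscfrb" → "brfcsujxkvcp" ✓)

nosqajsmg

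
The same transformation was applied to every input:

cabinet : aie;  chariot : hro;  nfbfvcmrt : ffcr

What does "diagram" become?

iga

Each output is the input with this applied: keep every other character starting from the second (positions 2nd, 4th, 6th, ...).
Applying that to "diagram" gives "iga".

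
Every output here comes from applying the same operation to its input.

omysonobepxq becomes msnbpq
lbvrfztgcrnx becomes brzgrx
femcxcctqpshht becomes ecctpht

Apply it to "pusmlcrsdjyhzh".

Looking at the pairs, the operation is to keep every other character starting from the second (positions 2nd, 4th, 6th, ...).
"pusmlcrsdjyhzh" → "umcsjhh".

umcsjhh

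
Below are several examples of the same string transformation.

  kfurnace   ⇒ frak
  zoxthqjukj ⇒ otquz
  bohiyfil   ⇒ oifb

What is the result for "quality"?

ult

The transformation: swap the first and last characters, then keep every other character starting from the second (positions 2nd, 4th, 6th, ...).
"quality" → "yualitq" → "ult".
(Check on "kfurnace": → "efurnack" → "frak" ✓)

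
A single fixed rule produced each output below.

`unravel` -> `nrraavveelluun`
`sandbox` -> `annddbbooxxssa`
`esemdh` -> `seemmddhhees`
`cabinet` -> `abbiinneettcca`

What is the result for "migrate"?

Looking at the pairs, the operation is to double every character, then move the first 3 characters to the end (rotate left by 3).
For "migrate", step one produces "mmiiggrraattee"; step two turns that into "iggrraatteemmi".

iggrraatteemmi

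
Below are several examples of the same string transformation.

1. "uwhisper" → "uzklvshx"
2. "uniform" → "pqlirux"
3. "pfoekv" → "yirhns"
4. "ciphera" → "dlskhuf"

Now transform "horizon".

qrulcrk

Each output is the input with this applied: swap the first and last characters, then shift every letter 3 places forward in the alphabet (wrapping around).
Applying both steps to "horizon": "norizoh", then "qrulcrk".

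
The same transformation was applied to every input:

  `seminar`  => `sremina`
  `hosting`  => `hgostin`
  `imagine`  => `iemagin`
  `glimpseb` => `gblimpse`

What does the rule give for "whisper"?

Looking at the pairs, the operation is to swap the first and last characters, then move the last character to the front.
"whisper" → "rhispew" → "wrhispe".

wrhispe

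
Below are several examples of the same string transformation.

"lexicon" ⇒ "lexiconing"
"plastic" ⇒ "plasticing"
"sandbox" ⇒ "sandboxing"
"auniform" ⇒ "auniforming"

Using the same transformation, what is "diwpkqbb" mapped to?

Rule — append "ing".
Doing the same to "diwpkqbb": "diwpkqbbing".

diwpkqbbing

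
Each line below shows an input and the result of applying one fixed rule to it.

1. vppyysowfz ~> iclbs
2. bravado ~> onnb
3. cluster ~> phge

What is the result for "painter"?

cvge

What's happening: shift every letter 13 places forward in the alphabet (wrapping around) — i.e. ROT13, then keep every other character starting from the first (positions 1st, 3rd, 5th, ...).
On "painter" that produces "cvge".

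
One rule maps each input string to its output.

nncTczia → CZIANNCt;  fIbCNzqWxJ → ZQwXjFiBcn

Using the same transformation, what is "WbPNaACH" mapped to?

AachwBpn

Rule — flip the case of every letter, then swap the front and back halves of the string.
Starting from "WbPNaACH": after the first operation, "wBpnAach"; after the second, "AachwBpn".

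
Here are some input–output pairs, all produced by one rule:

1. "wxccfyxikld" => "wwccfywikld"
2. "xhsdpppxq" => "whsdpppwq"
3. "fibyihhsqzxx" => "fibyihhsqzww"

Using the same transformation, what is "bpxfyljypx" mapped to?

The rule is to replace every "x" with "w".
So "bpxfyljypx" becomes "bpwfyljypw".

bpwfyljypw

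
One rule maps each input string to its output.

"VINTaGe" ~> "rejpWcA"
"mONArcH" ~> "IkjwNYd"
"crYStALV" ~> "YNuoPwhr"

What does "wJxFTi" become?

What's happening: shift every letter 4 places backward in the alphabet (wrapping around), then flip the case of every letter.
Applying both steps to "wJxFTi": "sFtBPe", then "SfTbpE".

SfTbpE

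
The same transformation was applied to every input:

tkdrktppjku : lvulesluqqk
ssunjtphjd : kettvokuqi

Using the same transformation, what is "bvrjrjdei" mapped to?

Each output is the input with this applied: move the last 2 characters to the front (rotate right by 2), then shift every letter 1 place forward in the alphabet (wrapping around).
Starting from "bvrjrjdei": after the first operation, "eibvrjrjd"; after the second, "fjcwskske".

fjcwskske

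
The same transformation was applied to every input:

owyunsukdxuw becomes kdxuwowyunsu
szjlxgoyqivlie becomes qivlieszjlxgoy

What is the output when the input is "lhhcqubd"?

What's happening: swap the front and back halves of the string, then move the first character to the end.
Doing the same to "lhhcqubd": "ubdlhhcq".

ubdlhhcq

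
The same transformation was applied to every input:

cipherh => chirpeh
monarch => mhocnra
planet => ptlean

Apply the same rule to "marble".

What's happening: take characters alternately from the front and the back (1st, last, 2nd, 2nd-last, ...).
"marble" → "mealrb".

mealrb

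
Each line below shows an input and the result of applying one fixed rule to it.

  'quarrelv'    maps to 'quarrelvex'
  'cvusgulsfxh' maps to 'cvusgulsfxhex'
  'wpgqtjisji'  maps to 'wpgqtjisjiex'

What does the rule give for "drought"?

Looking at the pairs, the operation is to append "ex".
Applying that to "drought" gives "droughtex".

droughtex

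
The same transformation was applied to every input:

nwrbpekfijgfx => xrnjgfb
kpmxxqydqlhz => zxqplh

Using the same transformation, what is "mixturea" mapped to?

The pattern: sort the characters into reverse alphabetical order, then keep every other character starting from the first (positions 1st, 3rd, 5th, ...).
For "mixturea", step one produces "xutrmiea"; step two turns that into "xtme".

xtme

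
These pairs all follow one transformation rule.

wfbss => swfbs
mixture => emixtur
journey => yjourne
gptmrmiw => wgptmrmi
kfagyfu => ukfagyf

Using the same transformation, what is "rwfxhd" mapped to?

drwfxh

Each output is the input with this applied: move the last character to the front.
For "rwfxhd" the result is "drwfxh".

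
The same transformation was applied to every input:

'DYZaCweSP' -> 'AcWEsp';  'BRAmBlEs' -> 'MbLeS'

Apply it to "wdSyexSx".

The rule is to delete the first 3 characters, then flip the case of every letter.
Working it through for "wdSyexSx": intermediate "yexSx", final "YEXsX".

YEXsX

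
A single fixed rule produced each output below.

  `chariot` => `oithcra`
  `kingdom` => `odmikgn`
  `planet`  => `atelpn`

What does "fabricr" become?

cirafrb

The pattern: swap each adjacent pair of characters (1↔2, 3↔4, ...), then move the last 3 characters to the front (rotate right by 3).
Applying both steps to "fabricr": "afrbcir", then "cirafrb".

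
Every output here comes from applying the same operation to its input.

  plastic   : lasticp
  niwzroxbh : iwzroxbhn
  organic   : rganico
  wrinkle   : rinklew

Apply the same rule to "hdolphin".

Rule — move the first character to the end.
Applying that to "hdolphin" gives "dolphinh".

dolphinh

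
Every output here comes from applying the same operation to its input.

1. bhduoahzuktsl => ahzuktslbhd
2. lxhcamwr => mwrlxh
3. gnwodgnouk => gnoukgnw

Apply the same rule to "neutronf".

onfneu

Rule — move the first 3 characters to the end (rotate left by 3), then delete the first 2 characters.
For "neutronf", step one produces "tronfneu"; step two turns that into "onfneu".
(Check on "lxhcamwr": → "camwrlxh" → "mwrlxh" ✓)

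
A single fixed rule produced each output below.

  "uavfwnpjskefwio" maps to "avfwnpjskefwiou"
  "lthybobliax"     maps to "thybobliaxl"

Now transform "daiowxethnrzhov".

aiowxethnrzhovd

Looking at the pairs, the operation is to move the first character to the end.
"daiowxethnrzhov" → "aiowxethnrzhovd".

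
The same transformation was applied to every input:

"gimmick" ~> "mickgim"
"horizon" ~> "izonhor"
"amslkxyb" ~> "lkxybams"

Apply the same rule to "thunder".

nderthu

The transformation: move the first 3 characters to the end (rotate left by 3).
Doing the same to "thunder": "nderthu".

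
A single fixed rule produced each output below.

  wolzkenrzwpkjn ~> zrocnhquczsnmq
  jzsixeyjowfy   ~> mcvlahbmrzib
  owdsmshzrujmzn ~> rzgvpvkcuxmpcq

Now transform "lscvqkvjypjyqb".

ovfytnymbsmbte

The pattern: shift every letter 3 places forward in the alphabet (wrapping around).
On "lscvqkvjypjyqb" that produces "ovfytnymbsmbte".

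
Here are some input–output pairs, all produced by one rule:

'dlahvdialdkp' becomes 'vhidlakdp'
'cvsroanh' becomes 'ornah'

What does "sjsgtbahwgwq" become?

tgabwhwgq

In each case the input is transformed by: delete the first 3 characters, then swap each adjacent pair of characters (1↔2, 3↔4, ...).
"sjsgtbahwgwq" → "gtbahwgwq" → "tgabwhwgq".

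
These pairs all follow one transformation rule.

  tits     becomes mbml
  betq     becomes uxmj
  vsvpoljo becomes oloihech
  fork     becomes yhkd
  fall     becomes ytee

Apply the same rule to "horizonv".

ahkbshgo

What's happening: shift every letter 7 places backward in the alphabet (wrapping around).
"horizonv" → "ahkbshgo".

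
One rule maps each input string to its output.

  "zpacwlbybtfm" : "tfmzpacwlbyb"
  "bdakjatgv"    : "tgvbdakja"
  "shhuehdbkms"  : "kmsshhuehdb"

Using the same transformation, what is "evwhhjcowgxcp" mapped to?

xcpevwhhjcowg

In each case the input is transformed by: move the last 3 characters to the front (rotate right by 3).
So "evwhhjcowgxcp" becomes "xcpevwhhjcowg".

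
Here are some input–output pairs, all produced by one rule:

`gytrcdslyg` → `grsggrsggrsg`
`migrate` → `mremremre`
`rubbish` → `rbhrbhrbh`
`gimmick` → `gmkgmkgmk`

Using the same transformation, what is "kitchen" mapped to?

kcnkcnkcn

Rule — keep one character in every 3, starting at position 1 (positions 1st, 4th, 7th, ...), then write the whole string 3 times in a row.
"kitchen" → "kcn" → "kcnkcnkcn".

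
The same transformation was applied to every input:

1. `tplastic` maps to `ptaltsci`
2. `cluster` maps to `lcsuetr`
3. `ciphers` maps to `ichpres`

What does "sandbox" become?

Rule — swap each adjacent pair of characters (1↔2, 3↔4, ...).
Applying that to "sandbox" gives "asdnobx".

asdnobx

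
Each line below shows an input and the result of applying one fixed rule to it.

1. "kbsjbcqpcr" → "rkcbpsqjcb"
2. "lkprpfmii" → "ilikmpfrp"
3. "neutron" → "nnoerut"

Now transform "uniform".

murnoif

Each output is the input with this applied: reverse the string, then take characters alternately from the front and the back (1st, last, 2nd, 2nd-last, ...).
For "uniform", step one produces "mrofinu"; step two turns that into "murnoif".
(Check on "lkprpfmii": → "iimfprpkl" → "ilikmpfrp" ✓)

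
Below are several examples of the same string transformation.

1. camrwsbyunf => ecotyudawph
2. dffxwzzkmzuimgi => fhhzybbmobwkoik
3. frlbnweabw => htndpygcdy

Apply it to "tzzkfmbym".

The transformation: shift every letter 2 places forward in the alphabet (wrapping around).
Doing the same to "tzzkfmbym": "vbbmhodao".

vbbmhodao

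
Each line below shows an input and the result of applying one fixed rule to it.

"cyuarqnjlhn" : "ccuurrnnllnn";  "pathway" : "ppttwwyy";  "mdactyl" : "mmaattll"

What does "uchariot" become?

Looking at the pairs, the operation is to keep every other character starting from the first (positions 1st, 3rd, 5th, ...), then double every character.
Applying both steps to "uchariot": "uhro", then "uuhhrroo".

uuhhrroo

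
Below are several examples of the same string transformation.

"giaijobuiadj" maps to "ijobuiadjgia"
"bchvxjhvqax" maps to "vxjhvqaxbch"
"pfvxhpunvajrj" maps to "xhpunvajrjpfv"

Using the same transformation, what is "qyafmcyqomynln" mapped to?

The transformation: move the first 3 characters to the end (rotate left by 3).
For "qyafmcyqomynln" the result is "fmcyqomynlnqya".

fmcyqomynlnqya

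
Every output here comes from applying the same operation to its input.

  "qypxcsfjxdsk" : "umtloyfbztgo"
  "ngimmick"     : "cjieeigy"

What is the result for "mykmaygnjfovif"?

In each case the input is transformed by: swap each adjacent pair of characters (1↔2, 3↔4, ...), then shift every letter 4 places backward in the alphabet (wrapping around).
"mykmaygnjfovif" → "ymmkyangfjvofi" → "uiiguwjcbfrkbe".

uiiguwjcbfrkbe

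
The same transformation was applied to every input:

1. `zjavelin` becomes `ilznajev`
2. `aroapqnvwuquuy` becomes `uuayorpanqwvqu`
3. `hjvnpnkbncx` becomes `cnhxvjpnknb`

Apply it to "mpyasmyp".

ymmpypsa

Rule — move the last 3 characters to the front (rotate right by 3), then swap each adjacent pair of characters (1↔2, 3↔4, ...).
Starting from "mpyasmyp": after the first operation, "mypmpyas"; after the second, "ymmpypsa".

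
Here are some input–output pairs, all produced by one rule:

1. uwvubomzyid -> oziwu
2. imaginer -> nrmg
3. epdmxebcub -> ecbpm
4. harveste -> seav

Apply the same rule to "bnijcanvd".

avnj

The rule is to keep every other character starting from the second (positions 2nd, 4th, 6th, ...), then move the first 2 characters to the end (rotate left by 2).
Working it through for "bnijcanvd": intermediate "njav", final "avnj".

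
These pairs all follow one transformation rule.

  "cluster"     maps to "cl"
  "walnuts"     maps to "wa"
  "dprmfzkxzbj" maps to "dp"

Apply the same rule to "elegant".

Rule — keep only the first 2 characters.
For "elegant" the result is "el".

el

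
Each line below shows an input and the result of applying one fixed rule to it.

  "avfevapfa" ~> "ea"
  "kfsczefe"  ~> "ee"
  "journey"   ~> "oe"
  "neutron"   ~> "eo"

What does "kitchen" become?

Each output is the input with this applied: keep every other character starting from the second (positions 2nd, 4th, 6th, ...), then keep only the vowels.
Applying that to "kitchen" gives "ie".
(Check on "avfevapfa": → "veaf" → "ea" ✓)

ie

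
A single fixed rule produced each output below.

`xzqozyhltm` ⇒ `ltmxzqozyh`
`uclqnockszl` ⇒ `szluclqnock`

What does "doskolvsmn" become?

smndoskolv

Rule — move the last 3 characters to the front (rotate right by 3).
For "doskolvsmn" the result is "smndoskolv".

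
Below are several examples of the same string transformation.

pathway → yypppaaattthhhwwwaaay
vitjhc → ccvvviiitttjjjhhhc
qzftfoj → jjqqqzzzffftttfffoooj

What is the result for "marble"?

Each output is the input with this applied: repeat every character 3 times, then move the last 2 characters to the front (rotate right by 2).
Applying both steps to "marble": "mmmaaarrrbbbllleee", then "eemmmaaarrrbbbllle".
(Check on "vitjhc": → "vvviiitttjjjhhhccc" → "ccvvviiitttjjjhhhc" ✓)

eemmmaaarrrbbbllle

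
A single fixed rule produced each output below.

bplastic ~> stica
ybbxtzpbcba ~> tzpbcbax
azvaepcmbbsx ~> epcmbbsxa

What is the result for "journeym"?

Each output is the input with this applied: delete the first 3 characters, then move the first character to the end.
Starting from "journeym": after the first operation, "rneym"; after the second, "neymr".

neymr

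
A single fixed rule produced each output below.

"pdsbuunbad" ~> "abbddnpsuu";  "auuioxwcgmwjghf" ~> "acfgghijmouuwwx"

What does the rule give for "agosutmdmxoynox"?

The pattern: sort the characters into alphabetical order.
Doing the same to "agosutmdmxoynox": "adgmmnooostuxxy".

adgmmnooostuxxy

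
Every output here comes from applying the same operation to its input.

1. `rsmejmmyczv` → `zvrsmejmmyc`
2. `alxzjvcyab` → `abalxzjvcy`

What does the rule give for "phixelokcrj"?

What's happening: move the last 2 characters to the front (rotate right by 2).
Applying that to "phixelokcrj" gives "rjphixelokc".

rjphixelokc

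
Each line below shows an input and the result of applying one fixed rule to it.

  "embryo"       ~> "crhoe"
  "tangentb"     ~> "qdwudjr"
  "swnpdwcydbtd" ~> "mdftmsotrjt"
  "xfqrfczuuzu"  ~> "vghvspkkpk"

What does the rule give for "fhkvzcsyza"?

The transformation: delete the first character, then shift every letter 10 places backward in the alphabet (wrapping around).
On "fhkvzcsyza": the first step gives "hkvzcsyza", and the second then gives "xalpsiopq".

xalpsiopq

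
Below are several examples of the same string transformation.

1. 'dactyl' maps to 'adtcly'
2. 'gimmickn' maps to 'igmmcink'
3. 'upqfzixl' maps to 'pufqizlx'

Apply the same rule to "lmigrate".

Looking at the pairs, the operation is to swap each adjacent pair of characters (1↔2, 3↔4, ...).
So "lmigrate" becomes "mlgiaret".

mlgiaret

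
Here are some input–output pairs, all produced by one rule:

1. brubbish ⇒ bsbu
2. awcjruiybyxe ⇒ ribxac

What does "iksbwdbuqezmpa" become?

wbqzpis

In each case the input is transformed by: keep every other character starting from the first (positions 1st, 3rd, 5th, ...), then move the first 2 characters to the end (rotate left by 2).
Applying both steps to "iksbwdbuqezmpa": "iswbqzp", then "wbqzpis".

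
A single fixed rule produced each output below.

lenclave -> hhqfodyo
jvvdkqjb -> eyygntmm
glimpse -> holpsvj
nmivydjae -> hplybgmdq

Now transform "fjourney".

bmrxuqhi

Looking at the pairs, the operation is to swap the first and last characters, then shift every letter 3 places forward in the alphabet (wrapping around).
On "fjourney": the first step gives "yjournef", and the second then gives "bmrxuqhi".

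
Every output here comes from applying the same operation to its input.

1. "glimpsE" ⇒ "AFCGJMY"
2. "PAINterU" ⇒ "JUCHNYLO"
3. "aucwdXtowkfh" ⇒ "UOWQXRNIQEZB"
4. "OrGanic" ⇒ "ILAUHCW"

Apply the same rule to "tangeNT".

NUHAYHN

Each output is the input with this applied: shift every letter 6 places backward in the alphabet (wrapping around), then convert every letter to uppercase.
For "tangeNT" the result is "NUHAYHN".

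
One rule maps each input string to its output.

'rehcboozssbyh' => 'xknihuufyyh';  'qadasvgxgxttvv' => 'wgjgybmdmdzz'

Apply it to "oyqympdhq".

uewesvj

What's happening: delete the last 2 characters, then shift every letter 6 places forward in the alphabet (wrapping around).
Doing the same to "oyqympdhq": "uewesvj".
(Check on "qadasvgxgxttvv": → "qadasvgxgxtt" → "wgjgybmdmdzz" ✓)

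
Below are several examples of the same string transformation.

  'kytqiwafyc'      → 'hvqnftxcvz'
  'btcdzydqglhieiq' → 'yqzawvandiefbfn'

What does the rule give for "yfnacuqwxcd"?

Each output is the input with this applied: shift every letter 3 places backward in the alphabet (wrapping around).
"yfnacuqwxcd" → "vckxzrntuza".

vckxzrntuza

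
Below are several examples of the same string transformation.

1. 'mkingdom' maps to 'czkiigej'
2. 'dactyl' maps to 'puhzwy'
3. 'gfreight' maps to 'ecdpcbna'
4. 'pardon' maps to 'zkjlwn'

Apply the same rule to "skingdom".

The transformation: swap the front and back halves of the string, then shift every letter 4 places backward in the alphabet (wrapping around).
"skingdom" → "gdomskin" → "czkiogej".
(Check on "mkingdom": → "gdommkin" → "czkiigej" ✓)

czkiogej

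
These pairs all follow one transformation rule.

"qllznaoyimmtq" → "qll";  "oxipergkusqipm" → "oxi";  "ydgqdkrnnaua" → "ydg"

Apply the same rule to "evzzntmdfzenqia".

What's happening: keep only the first 3 characters.
For "evzzntmdfzenqia" the result is "evz".

evz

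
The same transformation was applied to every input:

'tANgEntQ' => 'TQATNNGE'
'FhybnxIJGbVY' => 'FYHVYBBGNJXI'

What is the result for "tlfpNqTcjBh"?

Looking at the pairs, the operation is to take characters alternately from the front and the back (1st, last, 2nd, 2nd-last, ...), then convert every letter to uppercase.
"tlfpNqTcjBh" → "thlBfjpcNTq" → "THLBFJPCNTQ".
(Check on "tANgEntQ": → "tQAtNngE" → "TQATNNGE" ✓)

THLBFJPCNTQ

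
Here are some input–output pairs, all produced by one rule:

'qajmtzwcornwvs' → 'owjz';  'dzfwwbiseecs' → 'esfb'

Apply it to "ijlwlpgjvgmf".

vflp

Each output is the input with this applied: keep one character in every 3, starting at position 3 (positions 3rd, 6th, 9th, ...), then move the first 2 characters to the end (rotate left by 2).
Starting from "ijlwlpgjvgmf": after the first operation, "lpvf"; after the second, "vflp".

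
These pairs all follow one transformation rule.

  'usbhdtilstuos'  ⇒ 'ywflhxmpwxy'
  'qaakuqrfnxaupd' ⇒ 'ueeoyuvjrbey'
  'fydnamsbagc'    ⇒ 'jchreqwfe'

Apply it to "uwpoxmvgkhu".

yatsbqzko

Each output is the input with this applied: shift every letter 4 places forward in the alphabet (wrapping around), then delete the last 2 characters.
"uwpoxmvgkhu" → "yatsbqzkoly" → "yatsbqzko".
(Check on "fydnamsbagc": → "jchreqwfekg" → "jchreqwfe" ✓)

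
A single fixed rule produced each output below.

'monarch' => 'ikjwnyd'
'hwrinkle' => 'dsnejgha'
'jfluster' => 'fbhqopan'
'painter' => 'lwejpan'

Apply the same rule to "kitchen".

gepydaj

The pattern: shift every letter 4 places backward in the alphabet (wrapping around).
"kitchen" → "gepydaj".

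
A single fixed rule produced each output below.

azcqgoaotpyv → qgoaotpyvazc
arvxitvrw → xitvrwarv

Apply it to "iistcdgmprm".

The rule is to move the first 3 characters to the end (rotate left by 3).
"iistcdgmprm" → "tcdgmprmiis".

tcdgmprmiis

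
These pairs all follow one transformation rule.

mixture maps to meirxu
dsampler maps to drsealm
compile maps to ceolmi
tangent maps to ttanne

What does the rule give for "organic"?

ocrign

Rule — take characters alternately from the front and the back (1st, last, 2nd, 2nd-last, ...), then delete the last character.
Starting from "organic": after the first operation, "ocrigna"; after the second, "ocrign".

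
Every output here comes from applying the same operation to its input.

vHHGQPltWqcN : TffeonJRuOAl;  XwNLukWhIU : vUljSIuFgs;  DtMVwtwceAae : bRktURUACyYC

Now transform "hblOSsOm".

In each case the input is transformed by: shift every letter 2 places backward in the alphabet (wrapping around), then flip the case of every letter.
Working it through for "hblOSsOm": intermediate "fzjMQqMk", final "FZJmqQmK".

FZJmqQmK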